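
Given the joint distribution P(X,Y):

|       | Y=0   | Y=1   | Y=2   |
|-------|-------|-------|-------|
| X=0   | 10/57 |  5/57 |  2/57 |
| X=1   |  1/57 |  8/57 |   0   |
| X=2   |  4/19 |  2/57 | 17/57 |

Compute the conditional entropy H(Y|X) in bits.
1.1625 bits

H(Y|X) = H(X,Y) - H(X)

H(X,Y) = -Σ_{x,y} P(x,y) log₂ P(x,y). Per-cell terms -P(x,y)·log₂P(x,y):
  X=0: 0.44052, 0.30798, 0.16958
  X=1: 0.10233, 0.39760, 0.00000
  X=2: 0.47325, 0.16958, 0.52057
  (cells with P = 0 contribute 0)
Sum of the 9 terms: H(X,Y) = 2.5814 bits

Marginal of X (row sums):
  P(X=0) = 10/57 + 5/57 + 2/57 = 17/57
  P(X=1) = 1/57 + 8/57 + 0 = 3/19
  P(X=2) = 4/19 + 2/57 + 17/57 = 31/57
H(X) = -[(17/57)·log₂(17/57) + (3/19)·log₂(3/19) + (31/57)·log₂(31/57)]
  = 0.52057 + 0.42047 + 0.47789 = 1.4189 bits

H(Y|X) = H(X,Y) - H(X) = 2.5814 - 1.4189 = 1.1625 bits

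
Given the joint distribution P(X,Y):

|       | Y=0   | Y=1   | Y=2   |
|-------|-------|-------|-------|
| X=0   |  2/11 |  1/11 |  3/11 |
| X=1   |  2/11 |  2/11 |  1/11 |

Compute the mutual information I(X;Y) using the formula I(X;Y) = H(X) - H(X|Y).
0.0849 bits

I(X;Y) = H(X) - H(X|Y)

Marginal of X (row sums):
  P(X=0) = 2/11 + 1/11 + 3/11 = 6/11
  P(X=1) = 2/11 + 2/11 + 1/11 = 5/11
H(X) = -[(6/11)·log₂(6/11) + (5/11)·log₂(5/11)]
  = 0.4770 + 0.5170 = 0.9940 bits

Marginal of Y (column sums):
  P(Y=0) = 2/11 + 2/11 = 4/11
  P(Y=1) = 1/11 + 2/11 = 3/11
  P(Y=2) = 3/11 + 1/11 = 4/11
H(X|Y) = Σ_y P(y)·H(X|Y=y):
  Y=0: P(Y=0) = 4/11, P(X|Y=0) = (1/2, 1/2) → H(X|Y=0) = 1.0000
  Y=1: P(Y=1) = 3/11, P(X|Y=1) = (1/3, 2/3) → H(X|Y=1) = 0.9183
  Y=2: P(Y=2) = 4/11, P(X|Y=2) = (3/4, 1/4) → H(X|Y=2) = 0.8113
H(X|Y) = (4/11)·1.0000 + (3/11)·0.9183 + (4/11)·0.8113 = 0.9091 bits

I(X;Y) = H(X) - H(X|Y) = 0.9940 - 0.9091 = 0.0849 bits

Cross-check via I(X;Y) = H(X) + H(Y) - H(X,Y): computing H(Y) from the column sums and H(X,Y) from the 6 cells in the same way gives H(Y) = 1.5726 bits and H(X,Y) = 2.4817 bits, so
I(X;Y) = 0.9940 + 1.5726 - 2.4817 = 0.0849 bits ✓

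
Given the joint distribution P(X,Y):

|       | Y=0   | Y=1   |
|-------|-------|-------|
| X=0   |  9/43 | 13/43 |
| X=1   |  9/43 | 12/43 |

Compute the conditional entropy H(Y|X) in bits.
0.9805 bits

H(Y|X) = H(X,Y) - H(X)

H(X,Y) = -Σ_{x,y} P(x,y) log₂ P(x,y). Per-cell terms -P(x,y)·log₂P(x,y):
  X=0: 0.47226, 0.52176
  X=1: 0.47226, 0.51385
Sum of the 4 terms: H(X,Y) = 1.9801 bits

Marginal of X (row sums):
  P(X=0) = 9/43 + 13/43 = 22/43
  P(X=1) = 9/43 + 12/43 = 21/43
H(X) = -[(22/43)·log₂(22/43) + (21/43)·log₂(21/43)]
  = 0.49466 + 0.50495 = 0.9996 bits

H(Y|X) = H(X,Y) - H(X) = 1.9801 - 0.9996 = 0.9805 bits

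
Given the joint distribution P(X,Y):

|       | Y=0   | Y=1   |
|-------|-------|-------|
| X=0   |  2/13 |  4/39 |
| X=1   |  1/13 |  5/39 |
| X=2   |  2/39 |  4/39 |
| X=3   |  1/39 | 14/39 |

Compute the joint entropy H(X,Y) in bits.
2.6398 bits

H(X,Y) = -Σ_{x,y} P(x,y) log₂ P(x,y). Per-cell terms -P(x,y)·log₂P(x,y):
  X=0: 0.41545, 0.33696
  X=1: 0.28465, 0.37993
  X=2: 0.21976, 0.33696
  X=3: 0.13552, 0.53058
Sum of the 8 terms: H(X,Y) = 2.6398 bits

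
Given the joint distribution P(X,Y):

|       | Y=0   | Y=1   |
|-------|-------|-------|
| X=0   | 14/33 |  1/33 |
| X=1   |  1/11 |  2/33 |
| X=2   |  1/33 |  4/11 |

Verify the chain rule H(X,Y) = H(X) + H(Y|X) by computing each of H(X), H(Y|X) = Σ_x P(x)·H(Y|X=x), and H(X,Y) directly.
H(X) = 1.4590 bits, H(Y|X) = 0.4619 bits, H(X,Y) = 1.9208 bits

Marginal of X (row sums):
  P(X=0) = 14/33 + 1/33 = 5/11
  P(X=1) = 1/11 + 2/33 = 5/33
  P(X=2) = 1/33 + 4/11 = 13/33
H(X) = -[(5/11)·log₂(5/11) + (5/33)·log₂(5/33) + (13/33)·log₂(13/33)]
  = 0.51705 + 0.41249 + 0.52944 = 1.4590 bits

H(Y|X) = Σ_x P(x)·H(Y|X=x):
  X=0: P(X=0) = 5/11, P(Y|X=0) = (14/15, 1/15) → H(Y|X=0) = 0.35336
  X=1: P(X=1) = 5/33, P(Y|X=1) = (3/5, 2/5) → H(Y|X=1) = 0.97095
  X=2: P(X=2) = 13/33, P(Y|X=2) = (1/13, 12/13) → H(Y|X=2) = 0.39124
H(Y|X) = (5/11)·0.35336 + (5/33)·0.97095 + (13/33)·0.39124 = 0.4619 bits

H(X,Y) = -Σ_{x,y} P(x,y) log₂ P(x,y). Per-cell terms -P(x,y)·log₂P(x,y):
  X=0: 0.52480, 0.15286
  X=1: 0.31449, 0.24511
  X=2: 0.15286, 0.53070
Sum of the 6 terms: H(X,Y) = 1.9208 bits

Chain rule check:
  H(X) + H(Y|X) = 1.4590 + 0.4619 = 1.9209 bits
  H(X,Y) = 1.9208 bits
✓ Chain rule verified (Δ = 0.0001 is 4-dp rounding noise: each of the three values was rounded independently).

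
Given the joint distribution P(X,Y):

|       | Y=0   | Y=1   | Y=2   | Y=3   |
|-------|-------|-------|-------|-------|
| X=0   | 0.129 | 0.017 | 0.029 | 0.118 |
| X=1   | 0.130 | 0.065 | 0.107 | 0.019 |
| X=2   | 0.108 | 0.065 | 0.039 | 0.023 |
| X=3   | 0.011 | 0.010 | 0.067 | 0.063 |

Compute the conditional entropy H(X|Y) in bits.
1.7189 bits

H(X|Y) = H(X,Y) - H(Y)

H(X,Y) = -Σ_{x,y} P(x,y) log₂ P(x,y). Per-cell terms -P(x,y)·log₂P(x,y):
  X=0: 0.381138, 0.099931, 0.148126, 0.363811
  X=1: 0.382644, 0.256322, 0.345002, 0.108639
  X=2: 0.346777, 0.256322, 0.182535, 0.125171
  X=3: 0.071570, 0.066439, 0.261280, 0.251276
Sum of the 16 terms: H(X,Y) = 3.64698 bits

Marginal of Y (column sums):
  P(Y=0) = 0.129 + 0.130 + 0.108 + 0.011 = 0.378
  P(Y=1) = 0.017 + 0.065 + 0.065 + 0.010 = 0.157
  P(Y=2) = 0.029 + 0.107 + 0.039 + 0.067 = 0.242
  P(Y=3) = 0.118 + 0.019 + 0.023 + 0.063 = 0.223
H(Y) = -[0.378·log₂(0.378) + 0.157·log₂(0.157) + 0.242·log₂(0.242) + 0.223·log₂(0.223)]
  = 0.530539 + 0.419373 + 0.495355 + 0.482769 = 1.92804 bits

H(X|Y) = H(X,Y) - H(Y) = 3.64698 - 1.92804 = 1.7189 bits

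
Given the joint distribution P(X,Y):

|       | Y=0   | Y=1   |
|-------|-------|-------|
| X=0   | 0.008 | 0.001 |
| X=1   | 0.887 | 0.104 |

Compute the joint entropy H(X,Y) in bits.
0.5587 bits

H(X,Y) = -Σ_{x,y} P(x,y) log₂ P(x,y). Per-cell terms -P(x,y)·log₂P(x,y):
  X=0: 0.0557, 0.0100
  X=1: 0.1534, 0.3396
Sum of the 4 terms: H(X,Y) = 0.5587 bits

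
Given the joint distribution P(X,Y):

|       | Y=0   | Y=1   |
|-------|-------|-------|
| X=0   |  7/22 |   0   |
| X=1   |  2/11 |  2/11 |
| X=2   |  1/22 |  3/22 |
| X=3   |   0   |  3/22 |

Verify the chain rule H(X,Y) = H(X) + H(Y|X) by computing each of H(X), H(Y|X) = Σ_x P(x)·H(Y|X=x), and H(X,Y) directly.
H(X) = 1.8955 bits, H(Y|X) = 0.5111 bits, H(X,Y) = 2.4066 bits

Marginal of X (row sums):
  P(X=0) = 7/22 + 0 = 7/22
  P(X=1) = 2/11 + 2/11 = 4/11
  P(X=2) = 1/22 + 3/22 = 2/11
  P(X=3) = 0 + 3/22 = 3/22
H(X) = -[(7/22)·log₂(7/22) + (4/11)·log₂(4/11) + (2/11)·log₂(2/11) + (3/22)·log₂(3/22)]
  = 0.52566 + 0.53070 + 0.44717 + 0.39197 = 1.8955 bits

H(Y|X) = Σ_x P(x)·H(Y|X=x):
  X=0: P(X=0) = 7/22, P(Y|X=0) = (1, 0) → H(Y|X=0) = 0.00000
  X=1: P(X=1) = 4/11, P(Y|X=1) = (1/2, 1/2) → H(Y|X=1) = 1.00000
  X=2: P(X=2) = 2/11, P(Y|X=2) = (1/4, 3/4) → H(Y|X=2) = 0.81128
  X=3: P(X=3) = 3/22, P(Y|X=3) = (0, 1) → H(Y|X=3) = 0.00000
H(Y|X) = (7/22)·0.00000 + (4/11)·1.00000 + (2/11)·0.81128 + (3/22)·0.00000 = 0.5111 bits

H(X,Y) = -Σ_{x,y} P(x,y) log₂ P(x,y). Per-cell terms -P(x,y)·log₂P(x,y):
  X=0: 0.52566, 0.00000
  X=1: 0.44717, 0.44717
  X=2: 0.20270, 0.39197
  X=3: 0.00000, 0.39197
  (cells with P = 0 contribute 0)
Sum of the 8 terms: H(X,Y) = 2.4066 bits

Chain rule check:
  H(X) + H(Y|X) = 1.8955 + 0.5111 = 2.4066 bits
  H(X,Y) = 2.4066 bits
✓ Chain rule verified.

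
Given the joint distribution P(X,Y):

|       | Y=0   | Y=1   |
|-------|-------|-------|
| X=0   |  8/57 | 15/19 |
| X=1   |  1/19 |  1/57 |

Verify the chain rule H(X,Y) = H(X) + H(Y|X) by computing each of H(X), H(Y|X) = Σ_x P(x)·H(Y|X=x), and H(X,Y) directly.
H(X) = 0.3666 bits, H(Y|X) = 0.6262 bits, H(X,Y) = 0.9927 bits

Marginal of X (row sums):
  P(X=0) = 8/57 + 15/19 = 53/57
  P(X=1) = 1/19 + 1/57 = 4/57
H(X) = -[(53/57)·log₂(53/57) + (4/57)·log₂(4/57)]
  = 0.0976 + 0.2690 = 0.3666 bits

H(Y|X) = Σ_x P(x)·H(Y|X=x):
  X=0: P(X=0) = 53/57, P(Y|X=0) = (8/53, 45/53) → H(Y|X=0) = 0.6122
  X=1: P(X=1) = 4/57, P(Y|X=1) = (3/4, 1/4) → H(Y|X=1) = 0.8113
H(Y|X) = (53/57)·0.6122 + (4/57)·0.8113 = 0.6262 bits

H(X,Y) = -Σ_{x,y} P(x,y) log₂ P(x,y). Per-cell terms -P(x,y)·log₂P(x,y):
  X=0: 0.3976, 0.2692
  X=1: 0.2236, 0.1023
Sum of the 4 terms: H(X,Y) = 0.9927 bits

Chain rule check:
  H(X) + H(Y|X) = 0.3666 + 0.6262 = 0.9928 bits
  H(X,Y) = 0.9927 bits
✓ Chain rule verified (Δ = 0.0001 is 4-dp rounding noise: each of the three values was rounded independently).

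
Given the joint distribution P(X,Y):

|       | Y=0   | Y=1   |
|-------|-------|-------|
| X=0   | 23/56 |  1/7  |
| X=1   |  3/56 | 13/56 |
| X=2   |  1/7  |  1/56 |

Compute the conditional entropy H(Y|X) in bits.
0.7358 bits

H(Y|X) = H(X,Y) - H(X)

H(X,Y) = -Σ_{x,y} P(x,y) log₂ P(x,y). Per-cell terms -P(x,y)·log₂P(x,y):
  X=0: 0.52727, 0.40105
  X=1: 0.22620, 0.48911
  X=2: 0.40105, 0.10370
Sum of the 6 terms: H(X,Y) = 2.14838 bits

Marginal of X (row sums):
  P(X=0) = 23/56 + 1/7 = 31/56
  P(X=1) = 3/56 + 13/56 = 2/7
  P(X=2) = 1/7 + 1/56 = 9/56
H(X) = -[(31/56)·log₂(31/56) + (2/7)·log₂(2/7) + (9/56)·log₂(9/56)]
  = 0.47228 + 0.51639 + 0.42387 = 1.41254 bits

H(Y|X) = H(X,Y) - H(X) = 2.14838 - 1.41254 = 0.7358 bits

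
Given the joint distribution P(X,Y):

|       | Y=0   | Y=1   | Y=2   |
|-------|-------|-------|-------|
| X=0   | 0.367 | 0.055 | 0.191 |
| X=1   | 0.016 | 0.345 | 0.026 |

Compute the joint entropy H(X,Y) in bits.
1.9791 bits

H(X,Y) = -Σ_{x,y} P(x,y) log₂ P(x,y). Per-cell terms -P(x,y)·log₂P(x,y):
  X=0: 0.5307, 0.2301, 0.4562
  X=1: 0.0955, 0.5297, 0.1369
Sum of the 6 terms: H(X,Y) = 1.9791 bits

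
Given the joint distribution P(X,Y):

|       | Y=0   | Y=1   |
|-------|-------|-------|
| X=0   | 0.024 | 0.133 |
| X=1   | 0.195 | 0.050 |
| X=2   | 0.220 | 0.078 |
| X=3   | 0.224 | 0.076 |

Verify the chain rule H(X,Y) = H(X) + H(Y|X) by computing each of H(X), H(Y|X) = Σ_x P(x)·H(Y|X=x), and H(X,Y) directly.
H(X) = 1.9581 bits, H(Y|X) = 0.7678 bits, H(X,Y) = 2.7259 bits

Marginal of X (row sums):
  P(X=0) = 0.024 + 0.133 = 0.157
  P(X=1) = 0.195 + 0.050 = 0.245
  P(X=2) = 0.220 + 0.078 = 0.298
  P(X=3) = 0.224 + 0.076 = 0.300
H(X) = -[0.157·log₂(0.157) + 0.245·log₂(0.245) + 0.298·log₂(0.298) + 0.300·log₂(0.300)]
  = 0.41937 + 0.49714 + 0.52049 + 0.52109 = 1.9581 bits

H(Y|X) = Σ_x P(x)·H(Y|X=x):
  X=0: P(X=0) = 0.157, P(Y|X=0) = (24/157, 133/157) → H(Y|X=0) = 0.61697
  X=1: P(X=1) = 0.245, P(Y|X=1) = (39/49, 10/49) → H(Y|X=1) = 0.73002
  X=2: P(X=2) = 0.298, P(Y|X=2) = (110/149, 39/149) → H(Y|X=2) = 0.82937
  X=3: P(X=3) = 0.300, P(Y|X=3) = (56/75, 19/75) → H(Y|X=3) = 0.81652
H(Y|X) = 0.157·0.61697 + 0.245·0.73002 + 0.298·0.82937 + 0.300·0.81652 = 0.7678 bits

H(X,Y) = -Σ_{x,y} P(x,y) log₂ P(x,y). Per-cell terms -P(x,y)·log₂P(x,y):
  X=0: 0.12914, 0.38710
  X=1: 0.45990, 0.21610
  X=2: 0.48057, 0.28707
  X=3: 0.48349, 0.28256
Sum of the 8 terms: H(X,Y) = 2.7259 bits

Chain rule check:
  H(X) + H(Y|X) = 1.9581 + 0.7678 = 2.7259 bits
  H(X,Y) = 2.7259 bits
✓ Chain rule verified.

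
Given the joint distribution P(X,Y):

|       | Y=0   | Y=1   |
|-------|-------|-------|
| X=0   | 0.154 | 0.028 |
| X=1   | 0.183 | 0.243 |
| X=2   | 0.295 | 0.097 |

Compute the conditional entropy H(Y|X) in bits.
0.8490 bits

H(Y|X) = H(X,Y) - H(X)

H(X,Y) = -Σ_{x,y} P(x,y) log₂ P(x,y). Per-cell terms -P(x,y)·log₂P(x,y):
  X=0: 0.415646, 0.144436
  X=1: 0.448365, 0.495956
  X=2: 0.519558, 0.326490
Sum of the 6 terms: H(X,Y) = 2.35045 bits

Marginal of X (row sums):
  P(X=0) = 0.154 + 0.028 = 0.182
  P(X=1) = 0.183 + 0.243 = 0.426
  P(X=2) = 0.295 + 0.097 = 0.392
H(X) = -[0.182·log₂(0.182) + 0.426·log₂(0.426) + 0.392·log₂(0.392)]
  = 0.447354 + 0.524438 + 0.529621 = 1.50141 bits

H(Y|X) = H(X,Y) - H(X) = 2.35045 - 1.50141 = 0.8490 bits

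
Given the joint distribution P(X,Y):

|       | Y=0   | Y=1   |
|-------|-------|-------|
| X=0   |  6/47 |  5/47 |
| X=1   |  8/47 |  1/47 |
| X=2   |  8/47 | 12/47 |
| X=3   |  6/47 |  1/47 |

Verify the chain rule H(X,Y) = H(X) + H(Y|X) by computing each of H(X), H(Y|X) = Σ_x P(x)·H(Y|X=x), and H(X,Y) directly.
H(X) = 1.8807 bits, H(Y|X) = 0.8303 bits, H(X,Y) = 2.7110 bits

Marginal of X (row sums):
  P(X=0) = 6/47 + 5/47 = 11/47
  P(X=1) = 8/47 + 1/47 = 9/47
  P(X=2) = 8/47 + 12/47 = 20/47
  P(X=3) = 6/47 + 1/47 = 7/47
H(X) = -[(11/47)·log₂(11/47) + (9/47)·log₂(9/47) + (20/47)·log₂(20/47) + (7/47)·log₂(7/47)]
  = 0.4904 + 0.4566 + 0.5245 + 0.4092 = 1.8807 bits

H(Y|X) = Σ_x P(x)·H(Y|X=x):
  X=0: P(X=0) = 11/47, P(Y|X=0) = (6/11, 5/11) → H(Y|X=0) = 0.9940
  X=1: P(X=1) = 9/47, P(Y|X=1) = (8/9, 1/9) → H(Y|X=1) = 0.5033
  X=2: P(X=2) = 20/47, P(Y|X=2) = (2/5, 3/5) → H(Y|X=2) = 0.9710
  X=3: P(X=3) = 7/47, P(Y|X=3) = (6/7, 1/7) → H(Y|X=3) = 0.5917
H(Y|X) = (11/47)·0.9940 + (9/47)·0.5033 + (20/47)·0.9710 + (7/47)·0.5917 = 0.8303 bits

H(X,Y) = -Σ_{x,y} P(x,y) log₂ P(x,y). Per-cell terms -P(x,y)·log₂P(x,y):
  X=0: 0.3791, 0.3439
  X=1: 0.4348, 0.1182
  X=2: 0.4348, 0.5029
  X=3: 0.3791, 0.1182
Sum of the 8 terms: H(X,Y) = 2.7110 bits

Chain rule check:
  H(X) + H(Y|X) = 1.8807 + 0.8303 = 2.7110 bits
  H(X,Y) = 2.7110 bits
✓ Chain rule verified.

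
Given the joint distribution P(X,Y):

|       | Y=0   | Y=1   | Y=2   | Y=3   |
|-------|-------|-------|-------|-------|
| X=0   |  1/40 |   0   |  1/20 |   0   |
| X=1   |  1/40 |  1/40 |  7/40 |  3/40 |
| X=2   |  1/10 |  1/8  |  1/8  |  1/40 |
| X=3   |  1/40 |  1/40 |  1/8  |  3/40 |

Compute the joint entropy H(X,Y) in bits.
3.4722 bits

H(X,Y) = -Σ_{x,y} P(x,y) log₂ P(x,y). Per-cell terms -P(x,y)·log₂P(x,y):
  X=0: 0.13305, 0.00000, 0.21610, 0.00000
  X=1: 0.13305, 0.13305, 0.44005, 0.28027
  X=2: 0.33219, 0.37500, 0.37500, 0.13305
  X=3: 0.13305, 0.13305, 0.37500, 0.28027
  (cells with P = 0 contribute 0)
Sum of the 16 terms: H(X,Y) = 3.4722 bits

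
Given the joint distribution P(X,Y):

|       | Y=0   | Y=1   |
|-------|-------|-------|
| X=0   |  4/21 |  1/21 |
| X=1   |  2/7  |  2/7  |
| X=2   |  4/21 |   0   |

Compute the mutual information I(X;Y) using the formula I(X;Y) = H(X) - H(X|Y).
0.1750 bits

I(X;Y) = H(X) - H(X|Y)

Marginal of X (row sums):
  P(X=0) = 4/21 + 1/21 = 5/21
  P(X=1) = 2/7 + 2/7 = 4/7
  P(X=2) = 4/21 + 0 = 4/21
H(X) = -[(5/21)·log₂(5/21) + (4/7)·log₂(4/7) + (4/21)·log₂(4/21)]
  = 0.49295 + 0.46135 + 0.45568 = 1.4100 bits

Marginal of Y (column sums):
  P(Y=0) = 4/21 + 2/7 + 4/21 = 2/3
  P(Y=1) = 1/21 + 2/7 + 0 = 1/3
H(X|Y) = Σ_y P(y)·H(X|Y=y):
  Y=0: P(Y=0) = 2/3, P(X|Y=0) = (2/7, 3/7, 2/7) → H(X|Y=0) = 1.55666
  Y=1: P(Y=1) = 1/3, P(X|Y=1) = (1/7, 6/7, 0) → H(X|Y=1) = 0.59167
H(X|Y) = (2/3)·1.55666 + (1/3)·0.59167 = 1.2350 bits

I(X;Y) = H(X) - H(X|Y) = 1.4100 - 1.2350 = 0.1750 bits

Cross-check via I(X;Y) = H(X) + H(Y) - H(X,Y): computing H(Y) from the column sums and H(X,Y) from the 6 cells in the same way gives H(Y) = 0.9183 bits and H(X,Y) = 2.1533 bits, so
I(X;Y) = 1.4100 + 0.9183 - 2.1533 = 0.1750 bits ✓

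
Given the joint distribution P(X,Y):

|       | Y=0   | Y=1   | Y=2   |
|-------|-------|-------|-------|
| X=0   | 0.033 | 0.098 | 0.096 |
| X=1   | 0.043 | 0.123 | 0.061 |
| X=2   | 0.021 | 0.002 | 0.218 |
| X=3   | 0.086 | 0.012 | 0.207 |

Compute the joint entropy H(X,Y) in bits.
3.0940 bits

H(X,Y) = -Σ_{x,y} P(x,y) log₂ P(x,y). Per-cell terms -P(x,y)·log₂P(x,y):
  X=0: 0.1624, 0.3284, 0.3246
  X=1: 0.1952, 0.3719, 0.2461
  X=2: 0.1170, 0.0179, 0.4791
  X=3: 0.3044, 0.0766, 0.4704
Sum of the 12 terms: H(X,Y) = 3.0940 bits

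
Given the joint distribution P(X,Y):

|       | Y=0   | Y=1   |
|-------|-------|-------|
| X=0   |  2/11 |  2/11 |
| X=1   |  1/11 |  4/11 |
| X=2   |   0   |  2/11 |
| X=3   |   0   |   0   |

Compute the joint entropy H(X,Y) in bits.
2.1867 bits

H(X,Y) = -Σ_{x,y} P(x,y) log₂ P(x,y). Per-cell terms -P(x,y)·log₂P(x,y):
  X=0: 0.44717, 0.44717
  X=1: 0.31449, 0.53070
  X=2: 0.00000, 0.44717
  X=3: 0.00000, 0.00000
  (cells with P = 0 contribute 0)
Sum of the 8 terms: H(X,Y) = 2.1867 bits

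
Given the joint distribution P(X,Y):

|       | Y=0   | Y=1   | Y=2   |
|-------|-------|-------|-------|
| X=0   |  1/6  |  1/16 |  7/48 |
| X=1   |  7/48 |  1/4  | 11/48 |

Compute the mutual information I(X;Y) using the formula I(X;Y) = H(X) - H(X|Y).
0.0558 bits

I(X;Y) = H(X) - H(X|Y)

Marginal of X (row sums):
  P(X=0) = 1/6 + 1/16 + 7/48 = 3/8
  P(X=1) = 7/48 + 1/4 + 11/48 = 5/8
H(X) = -[(3/8)·log₂(3/8) + (5/8)·log₂(5/8)]
  = 0.53064 + 0.42379 = 0.95443 bits

Marginal of Y (column sums):
  P(Y=0) = 1/6 + 7/48 = 5/16
  P(Y=1) = 1/16 + 1/4 = 5/16
  P(Y=2) = 7/48 + 11/48 = 3/8
H(X|Y) = Σ_y P(y)·H(X|Y=y):
  Y=0: P(Y=0) = 5/16, P(X|Y=0) = (8/15, 7/15) → H(X|Y=0) = 0.99679
  Y=1: P(Y=1) = 5/16, P(X|Y=1) = (1/5, 4/5) → H(X|Y=1) = 0.72193
  Y=2: P(Y=2) = 3/8, P(X|Y=2) = (7/18, 11/18) → H(X|Y=2) = 0.96408
H(X|Y) = (5/16)·0.99679 + (5/16)·0.72193 + (3/8)·0.96408 = 0.89863 bits

I(X;Y) = H(X) - H(X|Y) = 0.95443 - 0.89863 = 0.0558 bits

Cross-check via I(X;Y) = H(X) + H(Y) - H(X,Y): computing H(Y) from the column sums and H(X,Y) from the 6 cells in the same way gives H(Y) = 1.57943 bits and H(X,Y) = 2.47806 bits, so
I(X;Y) = 0.95443 + 1.57943 - 2.47806 = 0.0558 bits ✓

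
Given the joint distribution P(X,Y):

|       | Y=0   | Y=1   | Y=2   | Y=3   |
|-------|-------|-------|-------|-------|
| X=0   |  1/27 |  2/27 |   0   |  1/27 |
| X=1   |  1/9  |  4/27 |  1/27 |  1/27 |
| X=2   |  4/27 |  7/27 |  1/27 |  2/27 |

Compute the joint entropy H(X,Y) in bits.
3.1102 bits

H(X,Y) = -Σ_{x,y} P(x,y) log₂ P(x,y). Per-cell terms -P(x,y)·log₂P(x,y):
  X=0: 0.17611, 0.27814, 0.00000, 0.17611
  X=1: 0.35221, 0.40813, 0.17611, 0.17611
  X=2: 0.40813, 0.50492, 0.17611, 0.27814
  (cells with P = 0 contribute 0)
Sum of the 12 terms: H(X,Y) = 3.1102 bits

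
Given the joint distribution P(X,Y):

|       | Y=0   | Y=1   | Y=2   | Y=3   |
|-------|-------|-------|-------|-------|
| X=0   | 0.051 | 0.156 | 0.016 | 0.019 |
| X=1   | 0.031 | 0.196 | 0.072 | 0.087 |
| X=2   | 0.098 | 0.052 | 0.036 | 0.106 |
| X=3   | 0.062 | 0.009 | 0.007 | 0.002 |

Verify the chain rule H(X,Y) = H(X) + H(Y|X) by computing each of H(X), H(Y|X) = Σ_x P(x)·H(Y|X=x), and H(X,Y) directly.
H(X) = 1.8355 bits, H(Y|X) = 1.6456 bits, H(X,Y) = 3.4811 bits

Marginal of X (row sums):
  P(X=0) = 0.051 + 0.156 + 0.016 + 0.019 = 0.242
  P(X=1) = 0.031 + 0.196 + 0.072 + 0.087 = 0.386
  P(X=2) = 0.098 + 0.052 + 0.036 + 0.106 = 0.292
  P(X=3) = 0.062 + 0.009 + 0.007 + 0.002 = 0.080
H(X) = -[0.242·log₂(0.242) + 0.386·log₂(0.386) + 0.292·log₂(0.292) + 0.080·log₂(0.080)]
  = 0.49535 + 0.53010 + 0.51858 + 0.29151 = 1.8355 bits

H(Y|X) = Σ_x P(x)·H(Y|X=x):
  X=0: P(X=0) = 0.242, P(Y|X=0) = (51/242, 78/121, 8/121, 19/242) → H(Y|X=0) = 1.42908
  X=1: P(X=1) = 0.386, P(Y|X=1) = (31/386, 98/193, 36/193, 87/386) → H(Y|X=1) = 1.72501
  X=2: P(X=2) = 0.292, P(Y|X=2) = (49/146, 13/73, 9/73, 53/146) → H(Y|X=2) = 1.87496
  X=3: P(X=3) = 0.080, P(Y|X=3) = (31/40, 9/80, 7/80, 1/40) → H(Y|X=3) = 1.08017
H(Y|X) = 0.242·1.42908 + 0.386·1.72501 + 0.292·1.87496 + 0.080·1.08017 = 1.6456 bits

H(X,Y) = -Σ_{x,y} P(x,y) log₂ P(x,y). Per-cell terms -P(x,y)·log₂P(x,y):
  X=0: 0.21896, 0.41814, 0.09545, 0.10864
  X=1: 0.15536, 0.46081, 0.27330, 0.30649
  X=2: 0.32841, 0.22180, 0.17265, 0.34321
  X=3: 0.24872, 0.06116, 0.05011, 0.01793
Sum of the 16 terms: H(X,Y) = 3.4811 bits

Chain rule check:
  H(X) + H(Y|X) = 1.8355 + 1.6456 = 3.4811 bits
  H(X,Y) = 3.4811 bits
✓ Chain rule verified.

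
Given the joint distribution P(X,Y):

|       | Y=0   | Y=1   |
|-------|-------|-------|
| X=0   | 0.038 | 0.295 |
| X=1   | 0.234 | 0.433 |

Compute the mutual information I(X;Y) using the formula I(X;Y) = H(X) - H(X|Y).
0.0502 bits

I(X;Y) = H(X) - H(X|Y)

Marginal of X (row sums):
  P(X=0) = 0.038 + 0.295 = 0.333
  P(X=1) = 0.234 + 0.433 = 0.667
H(X) = -[0.333·log₂(0.333) + 0.667·log₂(0.667)]
  = 0.52827 + 0.38969 = 0.91796 bits

Marginal of Y (column sums):
  P(Y=0) = 0.038 + 0.234 = 0.272
  P(Y=1) = 0.295 + 0.433 = 0.728
H(X|Y) = Σ_y P(y)·H(X|Y=y):
  Y=0: P(Y=0) = 0.272, P(X|Y=0) = (19/136, 117/136) → H(X|Y=0) = 0.58347
  Y=1: P(Y=1) = 0.728, P(X|Y=1) = (295/728, 433/728) → H(X|Y=1) = 0.97392
H(X|Y) = 0.272·0.58347 + 0.728·0.97392 = 0.86772 bits

I(X;Y) = H(X) - H(X|Y) = 0.91796 - 0.86772 = 0.0502 bits

Cross-check via I(X;Y) = H(X) + H(Y) - H(X,Y): computing H(Y) from the column sums and H(X,Y) from the 4 cells in the same way gives H(Y) = 0.84432 bits and H(X,Y) = 1.71204 bits, so
I(X;Y) = 0.91796 + 0.84432 - 1.71204 = 0.0502 bits ✓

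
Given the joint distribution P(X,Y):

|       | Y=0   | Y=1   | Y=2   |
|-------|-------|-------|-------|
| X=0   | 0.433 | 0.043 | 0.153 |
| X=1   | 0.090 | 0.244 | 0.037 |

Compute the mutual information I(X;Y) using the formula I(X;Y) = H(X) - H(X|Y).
0.2949 bits

I(X;Y) = H(X) - H(X|Y)

Marginal of X (row sums):
  P(X=0) = 0.433 + 0.043 + 0.153 = 0.629
  P(X=1) = 0.090 + 0.244 + 0.037 = 0.371
H(X) = -[0.629·log₂(0.629) + 0.371·log₂(0.371)]
  = 0.4207 + 0.5307 = 0.9514 bits

Marginal of Y (column sums):
  P(Y=0) = 0.433 + 0.090 = 0.523
  P(Y=1) = 0.043 + 0.244 = 0.287
  P(Y=2) = 0.153 + 0.037 = 0.190
H(X|Y) = Σ_y P(y)·H(X|Y=y):
  Y=0: P(Y=0) = 0.523, P(X|Y=0) = (433/523, 90/523) → H(X|Y=0) = 0.6625
  Y=1: P(Y=1) = 0.287, P(X|Y=1) = (43/287, 244/287) → H(X|Y=1) = 0.6094
  Y=2: P(Y=2) = 0.190, P(X|Y=2) = (153/190, 37/190) → H(X|Y=2) = 0.7113
H(X|Y) = 0.523·0.6625 + 0.287·0.6094 + 0.190·0.7113 = 0.6565 bits

I(X;Y) = H(X) - H(X|Y) = 0.9514 - 0.6565 = 0.2949 bits

Cross-check via I(X;Y) = H(X) + H(Y) - H(X,Y): computing H(Y) from the column sums and H(X,Y) from the 6 cells in the same way gives H(Y) = 1.4611 bits and H(X,Y) = 2.1176 bits, so
I(X;Y) = 0.9514 + 1.4611 - 2.1176 = 0.2949 bits ✓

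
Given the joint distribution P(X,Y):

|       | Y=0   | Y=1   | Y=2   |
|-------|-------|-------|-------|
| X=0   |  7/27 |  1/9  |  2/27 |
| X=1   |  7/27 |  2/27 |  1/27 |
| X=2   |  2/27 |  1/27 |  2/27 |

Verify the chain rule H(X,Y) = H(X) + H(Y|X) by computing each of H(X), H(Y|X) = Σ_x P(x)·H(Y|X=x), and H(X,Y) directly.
H(X) = 1.5012 bits, H(Y|X) = 1.3256 bits, H(X,Y) = 2.8268 bits

Marginal of X (row sums):
  P(X=0) = 7/27 + 1/9 + 2/27 = 4/9
  P(X=1) = 7/27 + 2/27 + 1/27 = 10/27
  P(X=2) = 2/27 + 1/27 + 2/27 = 5/27
H(X) = -[(4/9)·log₂(4/9) + (10/27)·log₂(10/27) + (5/27)·log₂(5/27)]
  = 0.519967 + 0.530726 + 0.450548 = 1.5012 bits

H(Y|X) = Σ_x P(x)·H(Y|X=x):
  X=0: P(X=0) = 4/9, P(Y|X=0) = (7/12, 1/4, 1/6) → H(Y|X=0) = 1.384432
  X=1: P(X=1) = 10/27, P(Y|X=1) = (7/10, 1/5, 1/10) → H(Y|X=1) = 1.156780
  X=2: P(X=2) = 5/27, P(Y|X=2) = (2/5, 1/5, 2/5) → H(Y|X=2) = 1.521928
H(Y|X) = (4/9)·1.384432 + (10/27)·1.156780 + (5/27)·1.521928 = 1.3256 bits

H(X,Y) = -Σ_{x,y} P(x,y) log₂ P(x,y). Per-cell terms -P(x,y)·log₂P(x,y):
  X=0: 0.504916, 0.352214, 0.278140
  X=1: 0.504916, 0.278140, 0.176107
  X=2: 0.278140, 0.176107, 0.278140
Sum of the 9 terms: H(X,Y) = 2.8268 bits

Chain rule check:
  H(X) + H(Y|X) = 1.5012 + 1.3256 = 2.8268 bits
  H(X,Y) = 2.8268 bits
✓ Chain rule verified.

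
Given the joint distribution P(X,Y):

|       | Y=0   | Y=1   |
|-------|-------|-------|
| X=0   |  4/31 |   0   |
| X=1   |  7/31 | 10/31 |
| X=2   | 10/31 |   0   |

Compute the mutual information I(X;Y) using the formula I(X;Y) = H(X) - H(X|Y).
0.3712 bits

I(X;Y) = H(X) - H(X|Y)

Marginal of X (row sums):
  P(X=0) = 4/31 + 0 = 4/31
  P(X=1) = 7/31 + 10/31 = 17/31
  P(X=2) = 10/31 + 0 = 10/31
H(X) = -[(4/31)·log₂(4/31) + (17/31)·log₂(17/31) + (10/31)·log₂(10/31)]
  = 0.381187 + 0.475305 + 0.526538 = 1.38303 bits

Marginal of Y (column sums):
  P(Y=0) = 4/31 + 7/31 + 10/31 = 21/31
  P(Y=1) = 0 + 10/31 + 0 = 10/31
H(X|Y) = Σ_y P(y)·H(X|Y=y):
  Y=0: P(Y=0) = 21/31, P(X|Y=0) = (4/21, 1/3, 10/21) → H(X|Y=0) = 1.493710
  Y=1: P(Y=1) = 10/31, P(X|Y=1) = (0, 1, 0) → H(X|Y=1) = 0.000000
H(X|Y) = (21/31)·1.493710 + (10/31)·0.000000 = 1.01187 bits

I(X;Y) = H(X) - H(X|Y) = 1.38303 - 1.01187 = 0.3712 bits

Cross-check via I(X;Y) = H(X) + H(Y) - H(X,Y): computing H(Y) from the column sums and H(X,Y) from the 6 cells in the same way gives H(Y) = 0.90717 bits and H(X,Y) = 1.91903 bits, so
I(X;Y) = 1.38303 + 0.90717 - 1.91903 = 0.3712 bits ✓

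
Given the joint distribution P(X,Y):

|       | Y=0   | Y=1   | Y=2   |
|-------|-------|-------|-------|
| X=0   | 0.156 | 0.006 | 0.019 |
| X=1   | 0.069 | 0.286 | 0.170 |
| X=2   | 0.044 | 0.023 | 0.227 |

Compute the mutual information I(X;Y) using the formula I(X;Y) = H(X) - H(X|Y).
0.4172 bits

I(X;Y) = H(X) - H(X|Y)

Marginal of X (row sums):
  P(X=0) = 0.156 + 0.006 + 0.019 = 0.181
  P(X=1) = 0.069 + 0.286 + 0.170 = 0.525
  P(X=2) = 0.044 + 0.023 + 0.227 = 0.294
H(X) = -[0.181·log₂(0.181) + 0.525·log₂(0.525) + 0.294·log₂(0.294)]
  = 0.44633 + 0.48805 + 0.51924 = 1.4536 bits

Marginal of Y (column sums):
  P(Y=0) = 0.156 + 0.069 + 0.044 = 0.269
  P(Y=1) = 0.006 + 0.286 + 0.023 = 0.315
  P(Y=2) = 0.019 + 0.170 + 0.227 = 0.416
H(X|Y) = Σ_y P(y)·H(X|Y=y):
  Y=0: P(Y=0) = 0.269, P(X|Y=0) = (156/269, 69/269, 44/269) → H(X|Y=0) = 1.38661
  Y=1: P(Y=1) = 0.315, P(X|Y=1) = (2/105, 286/315, 23/315) → H(X|Y=1) = 0.51103
  Y=2: P(Y=2) = 0.416, P(X|Y=2) = (19/416, 85/208, 227/416) → H(X|Y=2) = 1.20781
H(X|Y) = 0.269·1.38661 + 0.315·0.51103 + 0.416·1.20781 = 1.0364 bits

I(X;Y) = H(X) - H(X|Y) = 1.4536 - 1.0364 = 0.4172 bits

Cross-check via I(X;Y) = H(X) + H(Y) - H(X,Y): computing H(Y) from the column sums and H(X,Y) from the 9 cells in the same way gives H(Y) = 1.5609 bits and H(X,Y) = 2.5973 bits, so
I(X;Y) = 1.4536 + 1.5609 - 2.5973 = 0.4172 bits ✓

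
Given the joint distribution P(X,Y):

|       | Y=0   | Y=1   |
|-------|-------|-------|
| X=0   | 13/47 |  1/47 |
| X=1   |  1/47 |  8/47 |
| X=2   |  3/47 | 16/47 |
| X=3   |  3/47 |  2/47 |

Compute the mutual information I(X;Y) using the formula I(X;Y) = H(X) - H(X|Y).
0.4193 bits

I(X;Y) = H(X) - H(X|Y)

Marginal of X (row sums):
  P(X=0) = 13/47 + 1/47 = 14/47
  P(X=1) = 1/47 + 8/47 = 9/47
  P(X=2) = 3/47 + 16/47 = 19/47
  P(X=3) = 3/47 + 2/47 = 5/47
H(X) = -[(14/47)·log₂(14/47) + (9/47)·log₂(9/47) + (19/47)·log₂(19/47) + (5/47)·log₂(5/47)]
  = 0.5205 + 0.4566 + 0.5282 + 0.3439 = 1.8492 bits

Marginal of Y (column sums):
  P(Y=0) = 13/47 + 1/47 + 3/47 + 3/47 = 20/47
  P(Y=1) = 1/47 + 8/47 + 16/47 + 2/47 = 27/47
H(X|Y) = Σ_y P(y)·H(X|Y=y):
  Y=0: P(Y=0) = 20/47, P(X|Y=0) = (13/20, 1/20, 3/20, 3/20) → H(X|Y=0) = 1.4412
  Y=1: P(Y=1) = 27/47, P(X|Y=1) = (1/27, 8/27, 16/27, 2/27) → H(X|Y=1) = 1.4216
H(X|Y) = (20/47)·1.4412 + (27/47)·1.4216 = 1.4299 bits

I(X;Y) = H(X) - H(X|Y) = 1.8492 - 1.4299 = 0.4193 bits

Cross-check via I(X;Y) = H(X) + H(Y) - H(X,Y): computing H(Y) from the column sums and H(X,Y) from the 8 cells in the same way gives H(Y) = 0.9839 bits and H(X,Y) = 2.4138 bits, so
I(X;Y) = 1.8492 + 0.9839 - 2.4138 = 0.4193 bits ✓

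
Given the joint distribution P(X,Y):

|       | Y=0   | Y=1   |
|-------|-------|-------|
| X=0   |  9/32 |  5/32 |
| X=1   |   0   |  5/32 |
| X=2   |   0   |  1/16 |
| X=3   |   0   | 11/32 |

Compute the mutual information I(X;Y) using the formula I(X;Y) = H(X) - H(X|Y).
0.4458 bits

I(X;Y) = H(X) - H(X|Y)

Marginal of X (row sums):
  P(X=0) = 9/32 + 5/32 = 7/16
  P(X=1) = 0 + 5/32 = 5/32
  P(X=2) = 0 + 1/16 = 1/16
  P(X=3) = 0 + 11/32 = 11/32
H(X) = -[(7/16)·log₂(7/16) + (5/32)·log₂(5/32) + (1/16)·log₂(1/16) + (11/32)·log₂(11/32)]
  = 0.52178 + 0.41845 + 0.25000 + 0.52957 = 1.71980 bits

Marginal of Y (column sums):
  P(Y=0) = 9/32 + 0 + 0 + 0 = 9/32
  P(Y=1) = 5/32 + 5/32 + 1/16 + 11/32 = 23/32
H(X|Y) = Σ_y P(y)·H(X|Y=y):
  Y=0: P(Y=0) = 9/32, P(X|Y=0) = (1, 0, 0, 0) → H(X|Y=0) = 0.00000
  Y=1: P(Y=1) = 23/32, P(X|Y=1) = (5/23, 5/23, 2/23, 11/23) → H(X|Y=1) = 1.77256
H(X|Y) = (9/32)·0.00000 + (23/32)·1.77256 = 1.27403 bits

I(X;Y) = H(X) - H(X|Y) = 1.71980 - 1.27403 = 0.4458 bits

Cross-check via I(X;Y) = H(X) + H(Y) - H(X,Y): computing H(Y) from the column sums and H(X,Y) from the 8 cells in the same way gives H(Y) = 0.85715 bits and H(X,Y) = 2.13118 bits, so
I(X;Y) = 1.71980 + 0.85715 - 2.13118 = 0.4458 bits ✓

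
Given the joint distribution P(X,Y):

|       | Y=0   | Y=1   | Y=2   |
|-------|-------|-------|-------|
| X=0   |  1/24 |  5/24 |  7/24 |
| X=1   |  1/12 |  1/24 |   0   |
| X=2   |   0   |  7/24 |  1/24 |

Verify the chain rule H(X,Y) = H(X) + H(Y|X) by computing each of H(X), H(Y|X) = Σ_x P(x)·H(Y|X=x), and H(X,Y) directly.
H(X) = 1.3824 bits, H(Y|X) = 0.9978 bits, H(X,Y) = 2.3803 bits

Marginal of X (row sums):
  P(X=0) = 1/24 + 5/24 + 7/24 = 13/24
  P(X=1) = 1/12 + 1/24 + 0 = 1/8
  P(X=2) = 0 + 7/24 + 1/24 = 1/3
H(X) = -[(13/24)·log₂(13/24) + (1/8)·log₂(1/8) + (1/3)·log₂(1/3)]
  = 0.47912 + 0.37500 + 0.52832 = 1.3824 bits

H(Y|X) = Σ_x P(x)·H(Y|X=x):
  X=0: P(X=0) = 13/24, P(Y|X=0) = (1/13, 5/13, 7/13) → H(Y|X=0) = 1.29574
  X=1: P(X=1) = 1/8, P(Y|X=1) = (2/3, 1/3, 0) → H(Y|X=1) = 0.91830
  X=2: P(X=2) = 1/3, P(Y|X=2) = (0, 7/8, 1/8) → H(Y|X=2) = 0.54356
H(Y|X) = (13/24)·1.29574 + (1/8)·0.91830 + (1/3)·0.54356 = 0.9978 bits

H(X,Y) = -Σ_{x,y} P(x,y) log₂ P(x,y). Per-cell terms -P(x,y)·log₂P(x,y):
  X=0: 0.19104, 0.47147, 0.51847
  X=1: 0.29875, 0.19104, 0.00000
  X=2: 0.00000, 0.51847, 0.19104
  (cells with P = 0 contribute 0)
Sum of the 9 terms: H(X,Y) = 2.3803 bits

Chain rule check:
  H(X) + H(Y|X) = 1.3824 + 0.9978 = 2.3802 bits
  H(X,Y) = 2.3803 bits
✓ Chain rule verified (Δ = 0.0001 is 4-dp rounding noise: each of the three values was rounded independently).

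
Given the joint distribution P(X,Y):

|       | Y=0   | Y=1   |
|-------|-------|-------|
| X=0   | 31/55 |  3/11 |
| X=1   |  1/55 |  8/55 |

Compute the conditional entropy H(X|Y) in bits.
0.5065 bits

H(X|Y) = H(X,Y) - H(Y)

H(X,Y) = -Σ_{x,y} P(x,y) log₂ P(x,y). Per-cell terms -P(x,y)·log₂P(x,y):
  X=0: 0.4662, 0.5112
  X=1: 0.1051, 0.4046
Sum of the 4 terms: H(X,Y) = 1.4871 bits

Marginal of Y (column sums):
  P(Y=0) = 31/55 + 1/55 = 32/55
  P(Y=1) = 3/11 + 8/55 = 23/55
H(Y) = -[(32/55)·log₂(32/55) + (23/55)·log₂(23/55)]
  = 0.4546 + 0.5260 = 0.9806 bits

H(X|Y) = H(X,Y) - H(Y) = 1.4871 - 0.9806 = 0.5065 bits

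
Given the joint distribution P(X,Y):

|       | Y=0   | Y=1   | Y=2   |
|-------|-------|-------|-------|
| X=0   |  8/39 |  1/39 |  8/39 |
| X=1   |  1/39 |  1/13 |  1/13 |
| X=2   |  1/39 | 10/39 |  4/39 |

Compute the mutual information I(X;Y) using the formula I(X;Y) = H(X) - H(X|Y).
0.3075 bits

I(X;Y) = H(X) - H(X|Y)

Marginal of X (row sums):
  P(X=0) = 8/39 + 1/39 + 8/39 = 17/39
  P(X=1) = 1/39 + 1/13 + 1/13 = 7/39
  P(X=2) = 1/39 + 10/39 + 4/39 = 5/13
H(X) = -[(17/39)·log₂(17/39) + (7/39)·log₂(7/39) + (5/13)·log₂(5/13)]
  = 0.5222 + 0.4448 + 0.5302 = 1.4972 bits

Marginal of Y (column sums):
  P(Y=0) = 8/39 + 1/39 + 1/39 = 10/39
  P(Y=1) = 1/39 + 1/13 + 10/39 = 14/39
  P(Y=2) = 8/39 + 1/13 + 4/39 = 5/13
H(X|Y) = Σ_y P(y)·H(X|Y=y):
  Y=0: P(Y=0) = 10/39, P(X|Y=0) = (4/5, 1/10, 1/10) → H(X|Y=0) = 0.9219
  Y=1: P(Y=1) = 14/39, P(X|Y=1) = (1/14, 3/14, 5/7) → H(X|Y=1) = 1.0949
  Y=2: P(Y=2) = 5/13, P(X|Y=2) = (8/15, 1/5, 4/15) → H(X|Y=2) = 1.4566
H(X|Y) = (10/39)·0.9219 + (14/39)·1.0949 + (5/13)·1.4566 = 1.1897 bits

I(X;Y) = H(X) - H(X|Y) = 1.4972 - 1.1897 = 0.3075 bits

Cross-check via I(X;Y) = H(X) + H(Y) - H(X,Y): computing H(Y) from the column sums and H(X,Y) from the 9 cells in the same way gives H(Y) = 1.5642 bits and H(X,Y) = 2.7539 bits, so
I(X;Y) = 1.4972 + 1.5642 - 2.7539 = 0.3075 bits ✓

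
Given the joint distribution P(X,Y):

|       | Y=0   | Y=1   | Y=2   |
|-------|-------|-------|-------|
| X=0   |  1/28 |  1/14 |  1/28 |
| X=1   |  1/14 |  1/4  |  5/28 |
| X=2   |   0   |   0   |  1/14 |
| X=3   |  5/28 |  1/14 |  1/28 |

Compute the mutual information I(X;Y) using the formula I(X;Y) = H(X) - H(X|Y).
0.2711 bits

I(X;Y) = H(X) - H(X|Y)

Marginal of X (row sums):
  P(X=0) = 1/28 + 1/14 + 1/28 = 1/7
  P(X=1) = 1/14 + 1/4 + 5/28 = 1/2
  P(X=2) = 0 + 0 + 1/14 = 1/14
  P(X=3) = 5/28 + 1/14 + 1/28 = 2/7
H(X) = -[(1/7)·log₂(1/7) + (1/2)·log₂(1/2) + (1/14)·log₂(1/14) + (2/7)·log₂(2/7)]
  = 0.40105 + 0.50000 + 0.27195 + 0.51639 = 1.6894 bits

Marginal of Y (column sums):
  P(Y=0) = 1/28 + 1/14 + 0 + 5/28 = 2/7
  P(Y=1) = 1/14 + 1/4 + 0 + 1/14 = 11/28
  P(Y=2) = 1/28 + 5/28 + 1/14 + 1/28 = 9/28
H(X|Y) = Σ_y P(y)·H(X|Y=y):
  Y=0: P(Y=0) = 2/7, P(X|Y=0) = (1/8, 1/4, 0, 5/8) → H(X|Y=0) = 1.29879
  Y=1: P(Y=1) = 11/28, P(X|Y=1) = (2/11, 7/11, 0, 2/11) → H(X|Y=1) = 1.30930
  Y=2: P(Y=2) = 9/28, P(X|Y=2) = (1/9, 5/9, 2/9, 1/9) → H(X|Y=2) = 1.65774
H(X|Y) = (2/7)·1.29879 + (11/28)·1.30930 + (9/28)·1.65774 = 1.4183 bits

I(X;Y) = H(X) - H(X|Y) = 1.6894 - 1.4183 = 0.2711 bits

Cross-check via I(X;Y) = H(X) + H(Y) - H(X,Y): computing H(Y) from the column sums and H(X,Y) from the 12 cells in the same way gives H(Y) = 1.5722 bits and H(X,Y) = 2.9905 bits, so
I(X;Y) = 1.6894 + 1.5722 - 2.9905 = 0.2711 bits ✓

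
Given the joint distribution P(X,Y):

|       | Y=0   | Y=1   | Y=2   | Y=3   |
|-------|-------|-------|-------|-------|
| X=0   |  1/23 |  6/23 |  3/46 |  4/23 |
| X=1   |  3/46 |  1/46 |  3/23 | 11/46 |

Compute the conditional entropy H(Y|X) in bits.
1.6574 bits

H(Y|X) = H(X,Y) - H(X)

H(X,Y) = -Σ_{x,y} P(x,y) log₂ P(x,y). Per-cell terms -P(x,y)·log₂P(x,y):
  X=0: 0.196677, 0.505722, 0.256865, 0.438880
  X=1: 0.256865, 0.120077, 0.383296, 0.493596
Sum of the 8 terms: H(X,Y) = 2.65198 bits

Marginal of X (row sums):
  P(X=0) = 1/23 + 6/23 + 3/46 + 4/23 = 25/46
  P(X=1) = 3/46 + 1/46 + 3/23 + 11/46 = 21/46
H(X) = -[(25/46)·log₂(25/46) + (21/46)·log₂(21/46)]
  = 0.478101 + 0.516438 = 0.99454 bits

H(Y|X) = H(X,Y) - H(X) = 2.65198 - 0.99454 = 1.6574 bits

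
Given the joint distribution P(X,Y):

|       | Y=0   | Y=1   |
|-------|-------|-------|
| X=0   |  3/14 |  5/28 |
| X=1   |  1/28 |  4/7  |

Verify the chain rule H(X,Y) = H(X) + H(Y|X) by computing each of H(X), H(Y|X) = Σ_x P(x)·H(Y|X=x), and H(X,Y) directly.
H(X) = 0.9666 bits, H(Y|X) = 0.5865 bits, H(X,Y) = 1.5531 bits

Marginal of X (row sums):
  P(X=0) = 3/14 + 5/28 = 11/28
  P(X=1) = 1/28 + 4/7 = 17/28
H(X) = -[(11/28)·log₂(11/28) + (17/28)·log₂(17/28)]
  = 0.52954 + 0.43708 = 0.9666 bits

H(Y|X) = Σ_x P(x)·H(Y|X=x):
  X=0: P(X=0) = 11/28, P(Y|X=0) = (6/11, 5/11) → H(Y|X=0) = 0.99403
  X=1: P(X=1) = 17/28, P(Y|X=1) = (1/17, 16/17) → H(Y|X=1) = 0.32276
H(Y|X) = (11/28)·0.99403 + (17/28)·0.32276 = 0.5865 bits

H(X,Y) = -Σ_{x,y} P(x,y) log₂ P(x,y). Per-cell terms -P(x,y)·log₂P(x,y):
  X=0: 0.47623, 0.44383
  X=1: 0.17169, 0.46135
Sum of the 4 terms: H(X,Y) = 1.5531 bits

Chain rule check:
  H(X) + H(Y|X) = 0.9666 + 0.5865 = 1.5531 bits
  H(X,Y) = 1.5531 bits
✓ Chain rule verified.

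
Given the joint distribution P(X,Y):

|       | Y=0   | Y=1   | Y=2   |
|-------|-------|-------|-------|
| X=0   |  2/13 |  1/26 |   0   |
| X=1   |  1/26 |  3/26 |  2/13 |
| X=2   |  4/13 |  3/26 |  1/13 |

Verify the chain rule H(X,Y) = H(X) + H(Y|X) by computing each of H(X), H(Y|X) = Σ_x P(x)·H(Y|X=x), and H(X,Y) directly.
H(X) = 1.4806 bits, H(Y|X) = 1.2387 bits, H(X,Y) = 2.7193 bits

Marginal of X (row sums):
  P(X=0) = 2/13 + 1/26 + 0 = 5/26
  P(X=1) = 1/26 + 3/26 + 2/13 = 4/13
  P(X=2) = 4/13 + 3/26 + 1/13 = 1/2
H(X) = -[(5/26)·log₂(5/26) + (4/13)·log₂(4/13) + (1/2)·log₂(1/2)]
  = 0.45741 + 0.52321 + 0.50000 = 1.4806 bits

H(Y|X) = Σ_x P(x)·H(Y|X=x):
  X=0: P(X=0) = 5/26, P(Y|X=0) = (4/5, 1/5, 0) → H(Y|X=0) = 0.72193
  X=1: P(X=1) = 4/13, P(Y|X=1) = (1/8, 3/8, 1/2) → H(Y|X=1) = 1.40564
  X=2: P(X=2) = 1/2, P(Y|X=2) = (8/13, 3/13, 2/13) → H(Y|X=2) = 1.33468
H(Y|X) = (5/26)·0.72193 + (4/13)·1.40564 + (1/2)·1.33468 = 1.2387 bits

H(X,Y) = -Σ_{x,y} P(x,y) log₂ P(x,y). Per-cell terms -P(x,y)·log₂P(x,y):
  X=0: 0.41545, 0.18079, 0.00000
  X=1: 0.18079, 0.35948, 0.41545
  X=2: 0.52321, 0.35948, 0.28465
  (cells with P = 0 contribute 0)
Sum of the 9 terms: H(X,Y) = 2.7193 bits

Chain rule check:
  H(X) + H(Y|X) = 1.4806 + 1.2387 = 2.7193 bits
  H(X,Y) = 2.7193 bits
✓ Chain rule verified.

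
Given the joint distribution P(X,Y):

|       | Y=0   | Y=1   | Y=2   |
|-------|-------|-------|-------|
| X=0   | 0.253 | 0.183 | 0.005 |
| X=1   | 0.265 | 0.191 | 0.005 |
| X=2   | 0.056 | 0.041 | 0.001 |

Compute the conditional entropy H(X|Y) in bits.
1.3643 bits

H(X|Y) = H(X,Y) - H(Y)

H(X,Y) = -Σ_{x,y} P(x,y) log₂ P(x,y). Per-cell terms -P(x,y)·log₂P(x,y):
  X=0: 0.50165, 0.44837, 0.03822
  X=1: 0.50772, 0.45618, 0.03822
  X=2: 0.23287, 0.18894, 0.00997
Sum of the 9 terms: H(X,Y) = 2.4221 bits

Marginal of Y (column sums):
  P(Y=0) = 0.253 + 0.265 + 0.056 = 0.574
  P(Y=1) = 0.183 + 0.191 + 0.041 = 0.415
  P(Y=2) = 0.005 + 0.005 + 0.001 = 0.011
H(Y) = -[0.574·log₂(0.574) + 0.415·log₂(0.415) + 0.011·log₂(0.011)]
  = 0.45970 + 0.52656 + 0.07157 = 1.0578 bits

H(X|Y) = H(X,Y) - H(Y) = 2.4221 - 1.0578 = 1.3643 bits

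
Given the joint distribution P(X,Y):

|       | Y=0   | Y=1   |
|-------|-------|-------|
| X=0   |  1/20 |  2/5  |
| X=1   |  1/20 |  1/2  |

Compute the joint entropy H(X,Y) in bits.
1.4610 bits

H(X,Y) = -Σ_{x,y} P(x,y) log₂ P(x,y). Per-cell terms -P(x,y)·log₂P(x,y):
  X=0: 0.2161, 0.5288
  X=1: 0.2161, 0.5000
Sum of the 4 terms: H(X,Y) = 1.4610 bits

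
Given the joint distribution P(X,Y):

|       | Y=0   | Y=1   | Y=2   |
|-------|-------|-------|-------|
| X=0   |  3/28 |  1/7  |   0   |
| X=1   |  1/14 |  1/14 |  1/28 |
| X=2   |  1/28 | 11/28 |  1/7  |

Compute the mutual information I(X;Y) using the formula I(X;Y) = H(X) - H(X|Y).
0.1981 bits

I(X;Y) = H(X) - H(X|Y)

Marginal of X (row sums):
  P(X=0) = 3/28 + 1/7 + 0 = 1/4
  P(X=1) = 1/14 + 1/14 + 1/28 = 5/28
  P(X=2) = 1/28 + 11/28 + 1/7 = 4/7
H(X) = -[(1/4)·log₂(1/4) + (5/28)·log₂(5/28) + (4/7)·log₂(4/7)]
  = 0.50000 + 0.44383 + 0.46135 = 1.4052 bits

Marginal of Y (column sums):
  P(Y=0) = 3/28 + 1/14 + 1/28 = 3/14
  P(Y=1) = 1/7 + 1/14 + 11/28 = 17/28
  P(Y=2) = 0 + 1/28 + 1/7 = 5/28
H(X|Y) = Σ_y P(y)·H(X|Y=y):
  Y=0: P(Y=0) = 3/14, P(X|Y=0) = (1/2, 1/3, 1/6) → H(X|Y=0) = 1.45915
  Y=1: P(Y=1) = 17/28, P(X|Y=1) = (4/17, 2/17, 11/17) → H(X|Y=1) = 1.26077
  Y=2: P(Y=2) = 5/28, P(X|Y=2) = (0, 1/5, 4/5) → H(X|Y=2) = 0.72193
H(X|Y) = (3/14)·1.45915 + (17/28)·1.26077 + (5/28)·0.72193 = 1.2071 bits

I(X;Y) = H(X) - H(X|Y) = 1.4052 - 1.2071 = 0.1981 bits

Cross-check via I(X;Y) = H(X) + H(Y) - H(X,Y): computing H(Y) from the column sums and H(X,Y) from the 9 cells in the same way gives H(Y) = 1.3571 bits and H(X,Y) = 2.5642 bits, so
I(X;Y) = 1.4052 + 1.3571 - 2.5642 = 0.1981 bits ✓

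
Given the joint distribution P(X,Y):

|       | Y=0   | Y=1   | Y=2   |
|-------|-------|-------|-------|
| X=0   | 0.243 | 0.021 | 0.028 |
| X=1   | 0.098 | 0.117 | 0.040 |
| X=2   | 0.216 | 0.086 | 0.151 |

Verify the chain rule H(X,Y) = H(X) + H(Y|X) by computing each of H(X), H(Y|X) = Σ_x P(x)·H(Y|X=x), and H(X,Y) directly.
H(X) = 1.5388 bits, H(Y|X) = 1.2887 bits, H(X,Y) = 2.8275 bits

Marginal of X (row sums):
  P(X=0) = 0.243 + 0.021 + 0.028 = 0.292
  P(X=1) = 0.098 + 0.117 + 0.040 = 0.255
  P(X=2) = 0.216 + 0.086 + 0.151 = 0.453
H(X) = -[0.292·log₂(0.292) + 0.255·log₂(0.255) + 0.453·log₂(0.453)]
  = 0.51858 + 0.50271 + 0.51751 = 1.5388 bits

H(Y|X) = Σ_x P(x)·H(Y|X=x):
  X=0: P(X=0) = 0.292, P(Y|X=0) = (243/292, 21/292, 7/73) → H(Y|X=0) = 0.81800
  X=1: P(X=1) = 0.255, P(Y|X=1) = (98/255, 39/85, 8/51) → H(Y|X=1) = 1.46513
  X=2: P(X=2) = 0.453, P(Y|X=2) = (72/151, 86/453, 1/3) → H(Y|X=2) = 1.49287
H(Y|X) = 0.292·0.81800 + 0.255·1.46513 + 0.453·1.49287 = 1.2887 bits

H(X,Y) = -Σ_{x,y} P(x,y) log₂ P(x,y). Per-cell terms -P(x,y)·log₂P(x,y):
  X=0: 0.49596, 0.11704, 0.14444
  X=1: 0.32841, 0.36216, 0.18575
  X=2: 0.47755, 0.30440, 0.41183
Sum of the 9 terms: H(X,Y) = 2.8275 bits

Chain rule check:
  H(X) + H(Y|X) = 1.5388 + 1.2887 = 2.8275 bits
  H(X,Y) = 2.8275 bits
✓ Chain rule verified.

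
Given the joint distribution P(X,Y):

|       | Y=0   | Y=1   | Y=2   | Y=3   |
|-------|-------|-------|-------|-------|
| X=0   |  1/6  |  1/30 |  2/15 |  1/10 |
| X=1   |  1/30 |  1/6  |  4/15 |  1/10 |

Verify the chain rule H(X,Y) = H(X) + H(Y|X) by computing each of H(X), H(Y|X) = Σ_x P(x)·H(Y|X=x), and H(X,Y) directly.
H(X) = 0.9871 bits, H(Y|X) = 1.7621 bits, H(X,Y) = 2.7493 bits

Marginal of X (row sums):
  P(X=0) = 1/6 + 1/30 + 2/15 + 1/10 = 13/30
  P(X=1) = 1/30 + 1/6 + 4/15 + 1/10 = 17/30
H(X) = -[(13/30)·log₂(13/30) + (17/30)·log₂(17/30)]
  = 0.5228 + 0.4643 = 0.9871 bits

H(Y|X) = Σ_x P(x)·H(Y|X=x):
  X=0: P(X=0) = 13/30, P(Y|X=0) = (5/13, 1/13, 4/13, 3/13) → H(Y|X=0) = 1.8262
  X=1: P(X=1) = 17/30, P(Y|X=1) = (1/17, 5/17, 8/17, 3/17) → H(Y|X=1) = 1.7131
H(Y|X) = (13/30)·1.8262 + (17/30)·1.7131 = 1.7621 bits

H(X,Y) = -Σ_{x,y} P(x,y) log₂ P(x,y). Per-cell terms -P(x,y)·log₂P(x,y):
  X=0: 0.4308, 0.1636, 0.3876, 0.3322
  X=1: 0.1636, 0.4308, 0.5085, 0.3322
Sum of the 8 terms: H(X,Y) = 2.7493 bits

Chain rule check:
  H(X) + H(Y|X) = 0.9871 + 1.7621 = 2.7492 bits
  H(X,Y) = 2.7493 bits
✓ Chain rule verified (Δ = 0.0001 is 4-dp rounding noise: each of the three values was rounded independently).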